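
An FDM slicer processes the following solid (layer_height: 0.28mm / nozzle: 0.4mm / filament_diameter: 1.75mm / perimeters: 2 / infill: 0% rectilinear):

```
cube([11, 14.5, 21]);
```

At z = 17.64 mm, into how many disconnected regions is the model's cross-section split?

1

At z = 17.64 mm: the cube (footprint 11×14.5) is included at this height. The result has 1 disconnected region.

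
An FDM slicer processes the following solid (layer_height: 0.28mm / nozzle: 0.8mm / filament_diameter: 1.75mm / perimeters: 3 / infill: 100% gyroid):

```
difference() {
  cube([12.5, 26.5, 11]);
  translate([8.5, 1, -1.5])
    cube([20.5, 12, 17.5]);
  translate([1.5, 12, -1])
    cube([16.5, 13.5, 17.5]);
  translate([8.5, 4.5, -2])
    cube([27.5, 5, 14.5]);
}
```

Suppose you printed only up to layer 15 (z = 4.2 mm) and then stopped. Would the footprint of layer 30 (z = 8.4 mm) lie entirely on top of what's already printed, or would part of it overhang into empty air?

Compare the two slices. At z = 4.2: the cube (footprint 12.5×26.5) is included at this height (area 331.25 mm²); the cube at (8.5, 1) is present — its section is the full 20.5×12 rectangle (area 246.00 mm²); the cube at (1.5, 12) (footprint 16.5×13.5) is included at this height (area 222.75 mm²); the 27.5×5 cube at (8.5, 4.5) contributes its full rectangle (area 137.50 mm²); After the difference (first − rest): starting from the 12.5×26.5 cube (331.25 mm²), the 20.5×12 cube at (8.5, 1) partially overlaps it — only the 48.00 mm² overlap (of its 246.00 mm²) is removed, clipping the outline; the 16.5×13.5 cube at (1.5, 12) partially overlaps it — only the 144.50 mm² overlap (of its 222.75 mm²) is removed, clipping the outline; the 27.5×5 cube at (8.5, 4.5) misses the remaining region (no effect) — area = 138.75 mm². At z = 8.4: the cube is present — its section is the full 12.5×26.5 rectangle (area 331.25 mm²); the cube at (8.5, 1) (footprint 20.5×12) is included at this height (area 246.00 mm²); the cube at (1.5, 12) is present — its section is the full 16.5×13.5 rectangle (area 222.75 mm²); the cube at (8.5, 4.5) (footprint 27.5×5) is included at this height (area 137.50 mm²); After the difference (first − rest): starting from the 12.5×26.5 cube (331.25 mm²), the 20.5×12 cube at (8.5, 1) partially overlaps it — only the 48.00 mm² overlap (of its 246.00 mm²) is removed, clipping the outline; the 16.5×13.5 cube at (1.5, 12) partially overlaps it — only the 144.50 mm² overlap (of its 222.75 mm²) is removed, clipping the outline; the 27.5×5 cube at (8.5, 4.5) misses the remaining region (no effect) — area = 138.75 mm². Checking containment: the cross-section at z = 8.4 is a subset of the cross-section at z = 4.2.

entirely on top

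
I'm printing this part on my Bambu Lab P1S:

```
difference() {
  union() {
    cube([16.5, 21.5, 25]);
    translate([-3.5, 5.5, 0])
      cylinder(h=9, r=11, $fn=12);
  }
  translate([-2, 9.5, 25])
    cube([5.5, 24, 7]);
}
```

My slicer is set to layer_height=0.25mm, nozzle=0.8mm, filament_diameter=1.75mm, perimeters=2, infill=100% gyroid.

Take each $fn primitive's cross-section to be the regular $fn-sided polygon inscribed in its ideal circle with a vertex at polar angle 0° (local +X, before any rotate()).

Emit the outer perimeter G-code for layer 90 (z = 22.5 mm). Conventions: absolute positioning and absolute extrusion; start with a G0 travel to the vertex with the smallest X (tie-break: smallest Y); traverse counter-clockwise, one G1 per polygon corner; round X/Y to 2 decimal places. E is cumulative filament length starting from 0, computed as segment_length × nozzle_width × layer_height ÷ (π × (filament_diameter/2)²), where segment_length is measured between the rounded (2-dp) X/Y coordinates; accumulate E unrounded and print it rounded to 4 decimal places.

G0 X0.00 Y0.00 Z22.50
G1 X16.50 Y0.00 E1.3720
G1 X16.50 Y21.50 E3.1597
G1 X0.00 Y21.50 E4.5317
G1 X0.00 Y0.00 E6.3194

At z = 22.5 mm: the cube is present — its section is the full 16.5×21.5 rectangle; the cylinder at (-3.5, 5.5) is not intersected at this z (z outside [0, 9]); Merging all regions: only the 16.5×21.5 cube is present, so the union is just that shape — 1 connected region; the cube at (-2, 9.5) does not reach this height (z outside [25, 32]); Taking the first minus the rest: none of the subtracted shapes is present at this height, so that combined region is unchanged — 1 connected region. The outline is a single polygon with 4 vertices. Extrusion per mm of travel: 0.8 × 0.25 / (π × 0.875²) = 0.083150. Accumulating E over each segment gives final E = 6.3194.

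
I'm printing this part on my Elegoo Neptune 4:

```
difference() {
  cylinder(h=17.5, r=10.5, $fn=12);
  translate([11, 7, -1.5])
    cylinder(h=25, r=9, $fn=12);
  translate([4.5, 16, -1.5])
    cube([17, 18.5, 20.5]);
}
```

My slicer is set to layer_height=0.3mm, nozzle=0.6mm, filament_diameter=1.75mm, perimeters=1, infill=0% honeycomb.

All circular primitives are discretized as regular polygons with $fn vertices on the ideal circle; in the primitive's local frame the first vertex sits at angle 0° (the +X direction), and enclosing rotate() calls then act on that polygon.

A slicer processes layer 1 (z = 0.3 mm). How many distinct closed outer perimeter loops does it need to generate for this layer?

At z = 0.3 mm: the r=10.5 cylinder contributes a regular 12-gon of circumradius 10.5; the r=9 cylinder at (11, 7) contributes a regular 12-gon of circumradius 9; the 17×18.5 cube at (4.5, 16) contributes its full rectangle; Taking the first minus the rest: starting from the r=10.5 cylinder, the r=9 cylinder at (11, 7) partially overlaps it — only the 57.47 mm² overlap (of its 243.00 mm²) is removed, clipping the outline; the 17×18.5 cube at (4.5, 16) misses the remaining region (no effect) — 1 connected region. The result has 1 disconnected region.

1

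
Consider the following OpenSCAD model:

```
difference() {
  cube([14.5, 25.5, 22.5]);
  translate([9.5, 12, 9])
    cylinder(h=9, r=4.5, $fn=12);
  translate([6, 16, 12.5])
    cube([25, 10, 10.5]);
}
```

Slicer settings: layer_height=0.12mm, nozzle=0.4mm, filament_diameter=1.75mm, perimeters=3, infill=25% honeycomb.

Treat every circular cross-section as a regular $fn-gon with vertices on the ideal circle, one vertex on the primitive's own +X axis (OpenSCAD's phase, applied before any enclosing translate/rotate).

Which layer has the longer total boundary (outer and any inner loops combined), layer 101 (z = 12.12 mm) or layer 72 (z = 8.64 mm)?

layer 101 (z = 12.12 mm)

Layer 101 (z = 12.12): the 14.5×25.5 cube contributes its full rectangle (perimeter 80.00 mm); the cylinder at (9.5, 12): section is a regular 12-gon, circumradius r=4.5 (perimeter = 2·12·4.500·sin(180°/12) = 27.95 mm); the cube at (6, 16) does not reach this height (z outside [12.5, 23]); After the difference (first − rest): starting from the 14.5×25.5 cube, the r=4.5 cylinder at (9.5, 12) lies wholly inside it (removes its full 60.75 mm² and its 27.95 mm outline becomes a hole wall) — boundary (outer + 1 inner loop) = 107.95 mm. So its perimeter = 107.95 mm. Layer 72 (z = 8.64): the 14.5×25.5 cube contributes its full rectangle (perimeter 80.00 mm); the cylinder at (9.5, 12) does not reach this height (z outside [9, 18]); the cube at (6, 16) is not intersected at this z (z outside [12.5, 23]); After the difference (first − rest): none of the subtracted shapes is present at this height, so the 14.5×25.5 cube is unchanged — boundary = 80.00 mm. So its perimeter = 80.00 mm. Layer 101 is larger (107.95 vs 80.00 mm).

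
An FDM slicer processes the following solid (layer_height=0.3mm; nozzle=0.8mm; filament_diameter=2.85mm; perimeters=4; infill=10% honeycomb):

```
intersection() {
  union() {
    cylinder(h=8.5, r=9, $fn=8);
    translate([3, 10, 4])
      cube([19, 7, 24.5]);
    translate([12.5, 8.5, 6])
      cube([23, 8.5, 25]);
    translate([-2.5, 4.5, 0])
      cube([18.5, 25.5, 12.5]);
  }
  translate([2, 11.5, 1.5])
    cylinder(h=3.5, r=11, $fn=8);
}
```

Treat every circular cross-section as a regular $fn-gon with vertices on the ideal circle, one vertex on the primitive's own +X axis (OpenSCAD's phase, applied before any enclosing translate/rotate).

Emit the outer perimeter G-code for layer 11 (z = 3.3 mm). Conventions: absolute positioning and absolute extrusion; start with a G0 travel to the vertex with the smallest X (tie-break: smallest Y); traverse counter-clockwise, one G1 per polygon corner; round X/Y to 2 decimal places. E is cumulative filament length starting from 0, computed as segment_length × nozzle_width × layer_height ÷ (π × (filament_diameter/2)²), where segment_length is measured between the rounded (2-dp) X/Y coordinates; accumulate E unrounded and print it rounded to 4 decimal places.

G0 X-6.62 Y5.75 Z3.30
G1 X-5.78 Y3.72 E0.0827
G1 X2.00 Y0.50 E0.3994
G1 X7.80 Y2.90 E0.6356
G1 X7.14 Y4.50 E0.7007
G1 X10.10 Y4.50 E0.8120
G1 X13.00 Y11.50 E1.0971
G1 X9.78 Y19.28 E1.4139
G1 X2.00 Y22.50 E1.7306
G1 X-2.50 Y20.64 E1.9138
G1 X-2.50 Y7.96 E2.3909
G1 X-6.36 Y6.36 E2.5481
G1 X-6.62 Y5.75 E2.5730

At z = 3.3 mm: the r=9 cylinder gives a regular 8-gon of circumradius 9 (constant along its height); the cube at (3, 10) is absent (z outside [4, 28.5]); the cube at (12.5, 8.5) is not intersected at this z (z outside [6, 31]); the cube at (-2.5, 4.5) (footprint 18.5×25.5) is included at this height; Combining (union): the regions partially overlap (shared area 30.93 mm²), so overlapping operands fuse into one piece — 1 connected region; the r=11 cylinder at (2, 11.5) gives a regular 8-gon of circumradius 11 (constant along its height); After intersecting: the r=11 cylinder at (2, 11.5) partially overlaps that combined region; clipping to the common part keeps 273.99 mm² — 1 connected region. The outline is a single polygon with 12 vertices. Extrusion per mm of travel: 0.8 × 0.3 / (π × 1.425²) = 0.037621. Accumulating E over each segment gives final E = 2.5730.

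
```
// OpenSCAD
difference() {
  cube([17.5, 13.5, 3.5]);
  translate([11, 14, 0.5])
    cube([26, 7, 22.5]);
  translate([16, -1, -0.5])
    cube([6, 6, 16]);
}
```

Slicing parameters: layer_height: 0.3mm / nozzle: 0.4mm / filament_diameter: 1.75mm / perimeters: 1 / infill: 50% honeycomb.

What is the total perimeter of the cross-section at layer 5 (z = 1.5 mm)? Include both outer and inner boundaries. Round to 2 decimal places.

At z = 1.5 mm: the 17.5×13.5 cube contributes its full rectangle (perimeter 62.00 mm); the cube at (11, 14) (footprint 26×7) is included at this height (perimeter 66.00 mm); the cube at (16, -1) (footprint 6×6) is included at this height (perimeter 24.00 mm); Taking the first minus the rest: starting from the 17.5×13.5 cube, the 26×7 cube at (11, 14) misses the remaining region (no effect); the 6×6 cube at (16, -1) partially overlaps it — only the 7.50 mm² overlap (of its 36.00 mm²) is removed, clipping the outline — boundary = 62.00 mm. Overall, the cross-section is a single solid region. Total boundary length (outer) = 62.00 mm.

62.00 mm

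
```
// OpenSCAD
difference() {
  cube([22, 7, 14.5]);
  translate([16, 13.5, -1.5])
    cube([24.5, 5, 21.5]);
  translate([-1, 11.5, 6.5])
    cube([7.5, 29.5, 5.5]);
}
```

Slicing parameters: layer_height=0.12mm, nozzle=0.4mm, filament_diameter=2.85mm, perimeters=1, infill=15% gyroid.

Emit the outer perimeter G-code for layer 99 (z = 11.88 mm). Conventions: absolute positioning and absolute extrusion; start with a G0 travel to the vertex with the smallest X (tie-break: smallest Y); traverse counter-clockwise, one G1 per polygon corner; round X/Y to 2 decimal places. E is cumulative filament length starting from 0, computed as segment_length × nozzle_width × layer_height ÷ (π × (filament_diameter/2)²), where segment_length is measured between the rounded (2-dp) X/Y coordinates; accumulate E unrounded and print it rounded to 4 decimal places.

G0 X0.00 Y0.00 Z11.88
G1 X22.00 Y0.00 E0.1655
G1 X22.00 Y7.00 E0.2182
G1 X0.00 Y7.00 E0.3837
G1 X0.00 Y0.00 E0.4364

At z = 11.88 mm: the cube is present — its section is the full 22×7 rectangle; the cube at (16, 13.5) is present — its section is the full 24.5×5 rectangle; the cube at (-1, 11.5) is present — its section is the full 7.5×29.5 rectangle; After the difference (first − rest): starting from the 22×7 cube, the 24.5×5 cube at (16, 13.5) misses the remaining region (no effect); the 7.5×29.5 cube at (-1, 11.5) misses the remaining region (no effect) — 1 connected region. The outline is a single polygon with 4 vertices. Extrusion per mm of travel: 0.4 × 0.12 / (π × 1.425²) = 0.007524. Accumulating E over each segment gives final E = 0.4364.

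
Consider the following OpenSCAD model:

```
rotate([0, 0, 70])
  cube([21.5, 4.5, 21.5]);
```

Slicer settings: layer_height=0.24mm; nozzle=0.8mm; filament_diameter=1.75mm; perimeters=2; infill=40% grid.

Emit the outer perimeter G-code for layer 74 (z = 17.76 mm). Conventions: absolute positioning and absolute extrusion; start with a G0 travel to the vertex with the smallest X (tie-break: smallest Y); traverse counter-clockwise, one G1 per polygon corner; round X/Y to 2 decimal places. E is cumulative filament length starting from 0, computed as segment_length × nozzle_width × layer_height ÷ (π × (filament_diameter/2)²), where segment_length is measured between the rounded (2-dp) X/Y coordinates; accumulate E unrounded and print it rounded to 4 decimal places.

G0 X-4.23 Y1.54 Z17.76
G1 X0.00 Y0.00 E0.3593
G1 X7.35 Y20.20 E2.0752
G1 X3.12 Y21.74 E2.4346
G1 X-4.23 Y1.54 E4.1504

At z = 17.76 mm: the cube (footprint 21.5×4.5) is included at this height; (whole slice rotated 70° about Z — lengths, areas and connectivity unchanged). The outline is a single polygon with 4 vertices. Extrusion per mm of travel: 0.8 × 0.24 / (π × 0.875²) = 0.079824. Accumulating E over each segment gives final E = 4.1504.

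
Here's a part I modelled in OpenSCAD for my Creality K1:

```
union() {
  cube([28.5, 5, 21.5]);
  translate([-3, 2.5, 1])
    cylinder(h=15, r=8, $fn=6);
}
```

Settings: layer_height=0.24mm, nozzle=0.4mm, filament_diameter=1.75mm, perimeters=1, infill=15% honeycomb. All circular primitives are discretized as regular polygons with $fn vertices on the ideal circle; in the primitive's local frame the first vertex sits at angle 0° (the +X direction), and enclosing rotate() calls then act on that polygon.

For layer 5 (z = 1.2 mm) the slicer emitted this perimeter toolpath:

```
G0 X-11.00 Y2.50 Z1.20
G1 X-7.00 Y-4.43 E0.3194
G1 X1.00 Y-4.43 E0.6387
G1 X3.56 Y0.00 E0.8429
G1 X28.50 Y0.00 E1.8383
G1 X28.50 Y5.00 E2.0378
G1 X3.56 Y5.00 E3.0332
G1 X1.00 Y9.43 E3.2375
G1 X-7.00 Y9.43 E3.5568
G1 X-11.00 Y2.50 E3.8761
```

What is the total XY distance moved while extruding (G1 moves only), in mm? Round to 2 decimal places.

97.12 mm

Sum the Euclidean lengths of each G1 segment: total = 97.12 mm.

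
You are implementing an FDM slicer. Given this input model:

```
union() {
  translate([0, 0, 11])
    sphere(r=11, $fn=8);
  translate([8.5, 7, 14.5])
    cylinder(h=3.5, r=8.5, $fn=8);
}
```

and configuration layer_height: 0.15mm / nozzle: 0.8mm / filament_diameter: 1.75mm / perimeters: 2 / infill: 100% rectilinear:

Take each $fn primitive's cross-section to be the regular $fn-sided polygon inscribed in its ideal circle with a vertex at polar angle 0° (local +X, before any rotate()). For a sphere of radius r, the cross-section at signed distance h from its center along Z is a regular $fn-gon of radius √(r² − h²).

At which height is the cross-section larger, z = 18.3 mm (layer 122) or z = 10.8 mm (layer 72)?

layer 72 (z = 10.8 mm)

Layer 122 (z = 18.3): the sphere: section is a regular 8-gon, circumradius = √(r²−h²) = √(11²−7.3²) = 8.229 (area = (8/2)·8.229²·sin(360°/8) = 191.51 mm²); the cylinder at (8.5, 7) does not reach this height (z outside [14.5, 18]); Merging all regions: only the r=11 sphere is present, so the union is just that shape — area = 191.51 mm². So its area = 191.51 mm². Layer 72 (z = 10.8): the r=11 sphere contributes a regular 8-gon of circumradius √(11²−0.2²) = 10.998 (area = (8/2)·10.998²·sin(360°/8) = 342.13 mm²); the cylinder at (8.5, 7) is not intersected at this z (z outside [14.5, 18]); Combining (union): only the r=11 sphere is present, so the union is just that shape — area = 342.13 mm². So its area = 342.13 mm². Layer 72 is larger (342.13 vs 191.51 mm²).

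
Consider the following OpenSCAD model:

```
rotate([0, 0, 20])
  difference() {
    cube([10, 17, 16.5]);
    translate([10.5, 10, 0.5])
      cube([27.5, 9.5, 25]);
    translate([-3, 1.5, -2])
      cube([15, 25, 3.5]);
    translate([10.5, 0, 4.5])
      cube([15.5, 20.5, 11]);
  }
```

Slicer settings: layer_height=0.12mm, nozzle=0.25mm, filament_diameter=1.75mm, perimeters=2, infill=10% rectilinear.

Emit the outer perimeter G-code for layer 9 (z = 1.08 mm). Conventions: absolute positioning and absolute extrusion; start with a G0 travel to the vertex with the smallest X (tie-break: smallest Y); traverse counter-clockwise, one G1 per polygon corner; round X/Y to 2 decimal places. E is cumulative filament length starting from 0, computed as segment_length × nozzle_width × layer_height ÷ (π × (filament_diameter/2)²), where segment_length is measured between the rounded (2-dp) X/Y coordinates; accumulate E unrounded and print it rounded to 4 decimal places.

At z = 1.08 mm: the 10×17 cube contributes its full rectangle; the 27.5×9.5 cube at (10.5, 10) contributes its full rectangle; the cube at (-3, 1.5) (footprint 15×25) is included at this height; the cube at (10.5, 0) is absent (z outside [4.5, 15.5]); After the difference (first − rest): starting from the 10×17 cube, the 27.5×9.5 cube at (10.5, 10) misses the remaining region (no effect); the 15×25 cube at (-3, 1.5) partially overlaps it — only the 155.00 mm² overlap (of its 375.00 mm²) is removed, clipping the outline — 1 connected region; (whole slice rotated 20° about Z — lengths, areas and connectivity unchanged). The outline is a single polygon with 4 vertices. Extrusion per mm of travel: 0.25 × 0.12 / (π × 0.875²) = 0.012473. Accumulating E over each segment gives final E = 0.2868.

G0 X-0.51 Y1.41 Z1.08
G1 X0.00 Y0.00 E0.0187
G1 X9.40 Y3.42 E0.1435
G1 X8.88 Y4.83 E0.1622
G1 X-0.51 Y1.41 E0.2868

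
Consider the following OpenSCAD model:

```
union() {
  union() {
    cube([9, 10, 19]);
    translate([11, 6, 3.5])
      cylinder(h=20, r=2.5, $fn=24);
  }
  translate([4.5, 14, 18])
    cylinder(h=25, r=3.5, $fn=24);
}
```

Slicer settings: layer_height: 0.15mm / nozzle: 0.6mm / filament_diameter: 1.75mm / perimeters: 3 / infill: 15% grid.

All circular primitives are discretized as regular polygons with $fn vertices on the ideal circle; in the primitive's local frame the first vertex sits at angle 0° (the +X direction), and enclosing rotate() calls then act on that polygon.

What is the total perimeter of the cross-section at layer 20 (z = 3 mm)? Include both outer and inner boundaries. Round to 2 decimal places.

At z = 3 mm: the cube is present — its section is the full 9×10 rectangle (perimeter 38.00 mm); the cylinder at (11, 6) is not intersected at this z (z outside [3.5, 23.5]); Merging all regions: only the 9×10 cube is present, so the union is just that shape — boundary = 38.00 mm; the cylinder at (4.5, 14) is not intersected at this z (z outside [18, 43]); Combining (union): only the result so far is present, so the union is just that shape — boundary = 38.00 mm. Overall, the cross-section is a single solid region. Total boundary length (outer) = 38.00 mm.

38.00 mm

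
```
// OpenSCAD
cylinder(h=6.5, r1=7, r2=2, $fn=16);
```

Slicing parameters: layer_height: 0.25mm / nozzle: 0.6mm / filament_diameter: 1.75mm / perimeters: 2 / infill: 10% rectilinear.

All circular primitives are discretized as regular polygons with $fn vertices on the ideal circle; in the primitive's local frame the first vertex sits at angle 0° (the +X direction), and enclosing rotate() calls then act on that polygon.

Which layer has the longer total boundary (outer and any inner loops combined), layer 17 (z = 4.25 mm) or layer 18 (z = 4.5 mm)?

layer 17 (z = 4.25 mm)

Layer 17 (z = 4.25): the cone contributes a regular 16-gon of circumradius 3.731 (interpolated between r1=7 and r2=2 at t=0.654) (perimeter = 2·16·3.731·sin(180°/16) = 23.29 mm). So its perimeter = 23.29 mm. Layer 18 (z = 4.5): the cone (r1=7→r2=2) has section circumradius 3.538 here — a regular 16-gon (perimeter = 2·16·3.538·sin(180°/16) = 22.09 mm). So its perimeter = 22.09 mm. Layer 17 is larger (23.29 vs 22.09 mm).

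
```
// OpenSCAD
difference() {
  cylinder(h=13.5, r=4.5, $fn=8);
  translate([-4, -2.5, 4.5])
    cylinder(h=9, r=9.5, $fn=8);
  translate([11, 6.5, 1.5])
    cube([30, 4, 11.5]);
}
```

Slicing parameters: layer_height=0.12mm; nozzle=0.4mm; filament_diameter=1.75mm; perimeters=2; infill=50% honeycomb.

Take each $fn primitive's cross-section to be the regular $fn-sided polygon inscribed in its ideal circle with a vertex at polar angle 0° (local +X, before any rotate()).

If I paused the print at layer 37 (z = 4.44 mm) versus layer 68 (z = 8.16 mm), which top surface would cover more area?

Layer 37 (z = 4.44): the r=4.5 cylinder gives a regular 8-gon of circumradius 4.5 (constant along its height) (area = (8/2)·4.500²·sin(360°/8) = 57.28 mm²); the cylinder at (-4, -2.5) does not reach this height (z outside [4.5, 13.5]); the cube at (11, 6.5) is present — its section is the full 30×4 rectangle (area 120.00 mm²); Taking the first minus the rest: starting from the r=4.5 cylinder (57.28 mm²), the 30×4 cube at (11, 6.5) misses the remaining region (no effect) — area = 57.28 mm². So its area = 57.28 mm². Layer 68 (z = 8.16): the r=4.5 cylinder gives a regular 8-gon of circumradius 4.5 (constant along its height) (area = (8/2)·4.500²·sin(360°/8) = 57.28 mm²); the r=9.5 cylinder at (-4, -2.5) contributes a regular 8-gon of circumradius 9.5 (area = (8/2)·9.500²·sin(360°/8) = 255.27 mm²); the 30×4 cube at (11, 6.5) contributes its full rectangle (area 120.00 mm²); Taking the first minus the rest: starting from the r=4.5 cylinder (57.28 mm²), the r=9.5 cylinder at (-4, -2.5) partially overlaps it — only the 57.16 mm² overlap (of its 255.27 mm²) is removed, clipping the outline; the 30×4 cube at (11, 6.5) misses the remaining region (no effect) — area = 0.11 mm². So its area = 0.11 mm². Layer 37 is larger (57.28 vs 0.11 mm²).

layer 37 (z = 4.44 mm)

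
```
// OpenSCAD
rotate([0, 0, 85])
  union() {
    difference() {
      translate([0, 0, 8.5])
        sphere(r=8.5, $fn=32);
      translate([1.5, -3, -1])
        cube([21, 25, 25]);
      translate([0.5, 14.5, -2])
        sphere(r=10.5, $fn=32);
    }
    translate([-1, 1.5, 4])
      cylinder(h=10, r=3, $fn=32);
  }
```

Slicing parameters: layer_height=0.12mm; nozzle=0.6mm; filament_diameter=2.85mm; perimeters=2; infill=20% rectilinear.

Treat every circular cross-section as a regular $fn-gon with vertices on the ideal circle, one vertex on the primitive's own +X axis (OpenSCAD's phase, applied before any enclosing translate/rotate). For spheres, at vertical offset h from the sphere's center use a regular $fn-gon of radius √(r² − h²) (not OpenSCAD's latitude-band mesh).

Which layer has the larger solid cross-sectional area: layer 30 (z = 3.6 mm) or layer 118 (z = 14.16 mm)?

Layer 30 (z = 3.6): the sphere: section is a regular 32-gon, circumradius = √(r²−h²) = √(8.5²−4.9²) = 6.946 (area = (32/2)·6.946²·sin(360°/32) = 150.58 mm²); the 21×25 cube at (1.5, -3) contributes its full rectangle (area 525.00 mm²); the r=10.5 sphere at (0.5, 14.5) slices to a regular 32-gon of circumradius 8.882 (√(r²−h²) with h=5.6 from center) (area = (32/2)·8.882²·sin(360°/32) = 246.25 mm²); Taking the first minus the rest: starting from the r=8.5 sphere (150.58 mm²), the 21×25 cube at (1.5, -3) partially overlaps it — only the 42.94 mm² overlap (of its 525.00 mm²) is removed, clipping the outline; the r=10.5 sphere at (0.5, 14.5) partially overlaps it — only the 4.16 mm² overlap (of its 246.25 mm²) is removed, clipping the outline — area = 103.48 mm²; the cylinder at (-1, 1.5) is absent (z outside [4, 14]); Merging all regions: only the result so far is present, so the union is just that shape — area = 103.48 mm²; (rotated 85° about Z; rotation is an isometry so areas/perimeters/island counts are preserved). So its area = 103.48 mm². Layer 118 (z = 14.16): the r=8.5 sphere contributes a regular 32-gon of circumradius √(8.5²−5.66²) = 6.341 (area = (32/2)·6.341²·sin(360°/32) = 125.53 mm²); the cube at (1.5, -3) is present — its section is the full 21×25 rectangle (area 525.00 mm²); the sphere at (0.5, 14.5) does not reach this height (|z−center|=16.160 > r=10.5); Subtracting the remaining from the first: starting from the r=8.5 sphere (125.53 mm²), the 21×25 cube at (1.5, -3) partially overlaps it — only the 35.71 mm² overlap (of its 525.00 mm²) is removed, clipping the outline — area = 89.81 mm²; the cylinder at (-1, 1.5) does not reach this height (z outside [4, 14]); Taking the union: only the result so far is present, so the union is just that shape — area = 89.81 mm²; (rotated 85° about Z; rotation is an isometry so areas/perimeters/island counts are preserved). So its area = 89.81 mm². Layer 30 is larger (103.48 vs 89.81 mm²).

layer 30 (z = 3.6 mm)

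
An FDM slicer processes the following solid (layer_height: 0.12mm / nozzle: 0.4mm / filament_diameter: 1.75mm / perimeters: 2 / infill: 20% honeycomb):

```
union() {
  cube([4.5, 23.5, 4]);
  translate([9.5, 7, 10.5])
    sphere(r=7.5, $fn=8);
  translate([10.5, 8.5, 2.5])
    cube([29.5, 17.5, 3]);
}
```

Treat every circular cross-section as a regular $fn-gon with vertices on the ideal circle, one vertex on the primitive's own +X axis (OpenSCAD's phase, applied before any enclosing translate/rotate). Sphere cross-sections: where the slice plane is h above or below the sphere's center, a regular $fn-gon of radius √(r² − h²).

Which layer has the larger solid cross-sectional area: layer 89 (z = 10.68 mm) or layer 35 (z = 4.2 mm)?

Layer 89 (z = 10.68): the cube does not reach this height (z outside [0, 4]); the r=7.5 sphere at (9.5, 7) contributes a regular 8-gon of circumradius √(7.5²−0.18²) = 7.498 (area = (8/2)·7.498²·sin(360°/8) = 159.01 mm²); the cube at (10.5, 8.5) does not reach this height (z outside [2.5, 5.5]); Taking the union: only the r=7.5 sphere at (9.5, 7) is present, so the union is just that shape — area = 159.01 mm². So its area = 159.01 mm². Layer 35 (z = 4.2): the cube is not intersected at this z (z outside [0, 4]); the r=7.5 sphere at (9.5, 7) slices to a regular 8-gon of circumradius 4.069 (√(r²−h²) with h=6.3 from center) (area = (8/2)·4.069²·sin(360°/8) = 46.84 mm²); the cube at (10.5, 8.5) is present — its section is the full 29.5×17.5 rectangle (area 516.25 mm²); Combining (union): the regions partially overlap — summed areas 563.09 mm² minus the doubly-counted overlap 3.71 mm² gives 559.38 mm² — area = 559.38 mm². So its area = 559.38 mm². Layer 35 is larger (559.38 vs 159.01 mm²).

layer 35 (z = 4.2 mm)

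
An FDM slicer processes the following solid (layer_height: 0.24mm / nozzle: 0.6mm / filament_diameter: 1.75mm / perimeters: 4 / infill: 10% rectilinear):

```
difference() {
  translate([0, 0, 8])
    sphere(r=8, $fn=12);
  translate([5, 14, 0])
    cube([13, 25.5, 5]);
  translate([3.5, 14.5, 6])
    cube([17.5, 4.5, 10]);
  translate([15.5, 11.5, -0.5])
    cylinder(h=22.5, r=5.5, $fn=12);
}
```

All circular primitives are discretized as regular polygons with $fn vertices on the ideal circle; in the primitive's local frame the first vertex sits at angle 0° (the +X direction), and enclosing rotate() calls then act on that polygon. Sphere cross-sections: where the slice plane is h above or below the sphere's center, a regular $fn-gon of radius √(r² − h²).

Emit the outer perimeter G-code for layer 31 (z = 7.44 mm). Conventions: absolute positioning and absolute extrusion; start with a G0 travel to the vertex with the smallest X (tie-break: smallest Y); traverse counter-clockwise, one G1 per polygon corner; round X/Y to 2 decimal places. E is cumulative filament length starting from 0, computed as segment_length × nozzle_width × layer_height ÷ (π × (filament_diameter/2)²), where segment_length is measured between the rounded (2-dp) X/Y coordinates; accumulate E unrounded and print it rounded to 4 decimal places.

G0 X-7.98 Y0.00 Z7.44
G1 X-6.91 Y-3.99 E0.2473
G1 X-3.99 Y-6.91 E0.4945
G1 X0.00 Y-7.98 E0.7419
G1 X3.99 Y-6.91 E0.9892
G1 X6.91 Y-3.99 E1.2364
G1 X7.98 Y0.00 E1.4837
G1 X6.91 Y3.99 E1.7310
G1 X3.99 Y6.91 E1.9783
G1 X0.00 Y7.98 E2.2256
G1 X-3.99 Y6.91 E2.4729
G1 X-6.91 Y3.99 E2.7201
G1 X-7.98 Y0.00 E2.9674

At z = 7.44 mm: the r=8 sphere contributes a regular 12-gon of circumradius √(8²−0.56²) = 7.980; the cube at (5, 14) is absent (z outside [0, 5]); the cube at (3.5, 14.5) is present — its section is the full 17.5×4.5 rectangle; the cylinder at (15.5, 11.5): section is a regular 12-gon, circumradius r=5.5; Subtracting the remaining from the first: starting from the r=8 sphere, the 17.5×4.5 cube at (3.5, 14.5) misses the remaining region (no effect); the r=5.5 cylinder at (15.5, 11.5) misses the remaining region (no effect) — 1 connected region. The outline is a single polygon with 12 vertices. Extrusion per mm of travel: 0.6 × 0.24 / (π × 0.875²) = 0.059868. Accumulating E over each segment gives final E = 2.9674.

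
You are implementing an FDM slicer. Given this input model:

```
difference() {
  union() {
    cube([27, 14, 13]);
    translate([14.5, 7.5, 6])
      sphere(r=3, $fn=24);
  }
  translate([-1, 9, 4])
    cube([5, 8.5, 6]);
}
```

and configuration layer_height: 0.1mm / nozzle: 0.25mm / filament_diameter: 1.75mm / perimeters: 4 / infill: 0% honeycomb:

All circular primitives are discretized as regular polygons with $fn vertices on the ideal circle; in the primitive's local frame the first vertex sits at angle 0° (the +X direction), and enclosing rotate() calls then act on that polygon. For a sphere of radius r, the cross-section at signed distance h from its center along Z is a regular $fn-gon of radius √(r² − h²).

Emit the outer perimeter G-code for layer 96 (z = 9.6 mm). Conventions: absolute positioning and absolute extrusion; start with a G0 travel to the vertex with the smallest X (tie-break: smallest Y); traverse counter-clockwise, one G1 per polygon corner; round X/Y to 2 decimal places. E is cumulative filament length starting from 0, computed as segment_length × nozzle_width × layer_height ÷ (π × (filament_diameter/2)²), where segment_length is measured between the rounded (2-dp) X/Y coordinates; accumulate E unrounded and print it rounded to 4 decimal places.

G0 X0.00 Y0.00 Z9.60
G1 X27.00 Y0.00 E0.2806
G1 X27.00 Y14.00 E0.4261
G1 X4.00 Y14.00 E0.6652
G1 X4.00 Y9.00 E0.7172
G1 X0.00 Y9.00 E0.7587
G1 X0.00 Y0.00 E0.8523

At z = 9.6 mm: the 27×14 cube contributes its full rectangle; the sphere at (14.5, 7.5) is absent (|z−center|=3.600 > r=3); Combining (union): only the 27×14 cube is present, so the union is just that shape — 1 connected region; the cube at (-1, 9) is present — its section is the full 5×8.5 rectangle; Subtracting the remaining from the first: starting from the result so far, the 5×8.5 cube at (-1, 9) partially overlaps it — only the 20.00 mm² overlap (of its 42.50 mm²) is removed, clipping the outline — 1 connected region. The outline is a single polygon with 6 vertices. Extrusion per mm of travel: 0.25 × 0.1 / (π × 0.875²) = 0.010394. Accumulating E over each segment gives final E = 0.8523.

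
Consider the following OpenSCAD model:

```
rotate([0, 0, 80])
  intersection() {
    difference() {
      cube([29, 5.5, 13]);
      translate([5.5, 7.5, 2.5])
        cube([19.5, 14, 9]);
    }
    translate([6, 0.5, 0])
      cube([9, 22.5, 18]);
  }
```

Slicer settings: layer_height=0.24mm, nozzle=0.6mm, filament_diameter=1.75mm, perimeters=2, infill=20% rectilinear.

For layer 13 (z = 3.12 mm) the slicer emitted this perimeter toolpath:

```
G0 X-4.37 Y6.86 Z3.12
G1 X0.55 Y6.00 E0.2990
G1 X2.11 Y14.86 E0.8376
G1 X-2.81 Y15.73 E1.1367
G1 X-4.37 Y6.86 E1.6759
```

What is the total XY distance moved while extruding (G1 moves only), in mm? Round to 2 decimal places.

Sum the Euclidean lengths of each G1 segment: total = 27.99 mm.

27.99 mm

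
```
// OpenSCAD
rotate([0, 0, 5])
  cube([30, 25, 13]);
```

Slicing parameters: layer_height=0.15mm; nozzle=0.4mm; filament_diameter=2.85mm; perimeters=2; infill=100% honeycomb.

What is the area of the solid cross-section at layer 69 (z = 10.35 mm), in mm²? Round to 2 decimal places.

At z = 10.35 mm: the cube (footprint 30×25) is included at this height (area 750.00 mm²); (whole slice rotated 5° about Z — lengths, areas and connectivity unchanged). Overall, the cross-section is a single solid region. Net area = 750.00 mm².

750.00 mm²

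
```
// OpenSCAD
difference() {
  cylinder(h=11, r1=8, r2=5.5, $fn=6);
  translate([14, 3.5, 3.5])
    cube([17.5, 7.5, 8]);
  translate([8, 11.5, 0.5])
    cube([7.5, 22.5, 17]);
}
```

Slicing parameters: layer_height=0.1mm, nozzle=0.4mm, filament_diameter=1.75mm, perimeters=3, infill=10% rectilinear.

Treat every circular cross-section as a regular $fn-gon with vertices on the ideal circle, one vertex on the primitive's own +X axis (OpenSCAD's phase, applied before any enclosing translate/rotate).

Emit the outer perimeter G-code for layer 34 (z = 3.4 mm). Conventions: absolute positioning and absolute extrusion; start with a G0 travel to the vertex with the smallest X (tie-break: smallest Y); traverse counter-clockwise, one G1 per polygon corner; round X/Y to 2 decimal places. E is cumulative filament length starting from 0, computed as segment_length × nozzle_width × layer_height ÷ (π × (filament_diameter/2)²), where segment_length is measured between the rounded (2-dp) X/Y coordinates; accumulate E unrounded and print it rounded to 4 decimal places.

G0 X-7.23 Y0.00 Z3.40
G1 X-3.61 Y-6.26 E0.1203
G1 X3.61 Y-6.26 E0.2403
G1 X7.23 Y0.00 E0.3606
G1 X3.61 Y6.26 E0.4808
G1 X-3.61 Y6.26 E0.6009
G1 X-7.23 Y0.00 E0.7212

At z = 3.4 mm: the cone (r1=8→r2=5.5) has section circumradius 7.227 here — a regular 6-gon; the cube at (14, 3.5) is absent (z outside [3.5, 11.5]); the 7.5×22.5 cube at (8, 11.5) contributes its full rectangle; After the difference (first − rest): starting from the cone, the 7.5×22.5 cube at (8, 11.5) misses the remaining region (no effect) — 1 connected region. The outline is a single polygon with 6 vertices. Extrusion per mm of travel: 0.4 × 0.1 / (π × 0.875²) = 0.016630. Accumulating E over each segment gives final E = 0.7212.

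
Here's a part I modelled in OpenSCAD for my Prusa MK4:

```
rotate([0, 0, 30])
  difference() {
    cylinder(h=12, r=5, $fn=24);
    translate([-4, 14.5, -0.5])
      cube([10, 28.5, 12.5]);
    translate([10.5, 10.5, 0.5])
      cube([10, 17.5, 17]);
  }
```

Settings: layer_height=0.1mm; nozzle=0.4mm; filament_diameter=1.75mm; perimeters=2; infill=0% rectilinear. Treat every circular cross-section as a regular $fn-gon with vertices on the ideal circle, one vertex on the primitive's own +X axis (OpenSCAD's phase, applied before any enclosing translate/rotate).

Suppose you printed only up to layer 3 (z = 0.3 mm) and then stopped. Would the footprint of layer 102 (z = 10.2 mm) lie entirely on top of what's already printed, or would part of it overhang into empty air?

Compare the two slices. At z = 0.3: the r=5 cylinder gives a regular 24-gon of circumradius 5 (constant along its height) (area = (24/2)·5.000²·sin(360°/24) = 77.65 mm²); the cube at (-4, 14.5) is present — its section is the full 10×28.5 rectangle (area 285.00 mm²); the cube at (10.5, 10.5) is not intersected at this z (z outside [0.5, 17.5]); Subtracting the remaining from the first: starting from the r=5 cylinder (77.65 mm²), the 10×28.5 cube at (-4, 14.5) misses the remaining region (no effect) — area = 77.65 mm²; (rotated 30° about Z; rotation is an isometry so areas/perimeters/island counts are preserved). At z = 10.2: the cylinder: section is a regular 24-gon, circumradius r=5 (area = (24/2)·5.000²·sin(360°/24) = 77.65 mm²); the cube at (-4, 14.5) (footprint 10×28.5) is included at this height (area 285.00 mm²); the 10×17.5 cube at (10.5, 10.5) contributes its full rectangle (area 175.00 mm²); After the difference (first − rest): starting from the r=5 cylinder (77.65 mm²), the 10×28.5 cube at (-4, 14.5) misses the remaining region (no effect); the 10×17.5 cube at (10.5, 10.5) misses the remaining region (no effect) — area = 77.65 mm²; (whole slice rotated 30° about Z — lengths, areas and connectivity unchanged). Checking containment: the cross-section at z = 10.2 is a subset of the cross-section at z = 0.3.

entirely on top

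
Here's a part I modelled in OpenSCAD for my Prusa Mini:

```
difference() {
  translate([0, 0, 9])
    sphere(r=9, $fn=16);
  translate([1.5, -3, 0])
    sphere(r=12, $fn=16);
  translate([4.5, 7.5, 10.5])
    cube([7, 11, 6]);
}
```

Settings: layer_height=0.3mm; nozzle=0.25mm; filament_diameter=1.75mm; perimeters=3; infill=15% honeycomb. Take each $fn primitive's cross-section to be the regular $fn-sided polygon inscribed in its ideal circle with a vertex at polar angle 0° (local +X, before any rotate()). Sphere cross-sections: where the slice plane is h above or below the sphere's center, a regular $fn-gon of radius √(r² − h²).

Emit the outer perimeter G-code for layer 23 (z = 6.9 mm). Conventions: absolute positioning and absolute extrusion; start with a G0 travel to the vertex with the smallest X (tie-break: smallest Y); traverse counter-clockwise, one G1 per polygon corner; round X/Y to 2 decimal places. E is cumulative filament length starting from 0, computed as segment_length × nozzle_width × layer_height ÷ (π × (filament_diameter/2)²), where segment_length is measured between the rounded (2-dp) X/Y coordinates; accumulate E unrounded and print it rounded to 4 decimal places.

At z = 6.9 mm: the sphere: section is a regular 16-gon, circumradius = √(r²−h²) = √(9²−2.1²) = 8.752; the r=12 sphere at (1.5, -3) contributes a regular 16-gon of circumradius √(12²−6.9²) = 9.818; the cube at (4.5, 7.5) does not reach this height (z outside [10.5, 16.5]); Subtracting the remaining from the first: starting from the r=9 sphere, the r=12 sphere at (1.5, -3) partially overlaps it — only the 200.53 mm² overlap (of its 295.09 mm²) is removed, clipping the outline — 1 connected region. The outline is a single polygon with 14 vertices. Extrusion per mm of travel: 0.25 × 0.3 / (π × 0.875²) = 0.031181. Accumulating E over each segment gives final E = 1.4241.

G0 X-8.75 Y0.00 Z6.90
G1 X-8.24 Y-2.59 E0.0823
G1 X-7.57 Y0.76 E0.1888
G1 X-5.44 Y3.94 E0.3082
G1 X-2.26 Y6.07 E0.4275
G1 X1.50 Y6.82 E0.5471
G1 X5.26 Y6.07 E0.6666
G1 X7.08 Y4.85 E0.7350
G1 X6.19 Y6.19 E0.7851
G1 X3.35 Y8.09 E0.8917
G1 X0.00 Y8.75 E0.9981
G1 X-3.35 Y8.09 E1.1046
G1 X-6.19 Y6.19 E1.2111
G1 X-8.09 Y3.35 E1.3177
G1 X-8.75 Y0.00 E1.4241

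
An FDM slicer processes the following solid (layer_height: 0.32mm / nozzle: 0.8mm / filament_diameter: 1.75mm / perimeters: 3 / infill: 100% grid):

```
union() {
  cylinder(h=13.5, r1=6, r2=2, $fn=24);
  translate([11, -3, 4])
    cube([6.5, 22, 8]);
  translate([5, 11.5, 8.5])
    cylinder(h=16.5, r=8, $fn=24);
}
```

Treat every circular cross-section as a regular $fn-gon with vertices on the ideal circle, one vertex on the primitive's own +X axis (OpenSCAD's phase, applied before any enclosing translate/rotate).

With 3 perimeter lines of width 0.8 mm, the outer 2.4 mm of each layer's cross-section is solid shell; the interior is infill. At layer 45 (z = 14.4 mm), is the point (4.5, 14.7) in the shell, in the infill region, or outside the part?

At z = 14.4 mm: the cone does not reach this height (z outside [0, 13.5]); the cube at (11, -3) is absent (z outside [4, 12]); the cylinder at (5, 11.5): section is a regular 24-gon, circumradius r=8; Taking the union: only the r=8 cylinder at (5, 11.5) is present, so the union is just that shape — 1 connected region. Overall, the cross-section is a single solid region. The nearest boundary edge runs (5.00, 19.50)→(2.93, 19.23); distance from the point to it = 4.69 mm. The point is inside the cross-section and 4.69 mm from the nearest boundary — more than the 2.4 mm shell width (3 × 0.8), so it's in the infill interior.

infill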